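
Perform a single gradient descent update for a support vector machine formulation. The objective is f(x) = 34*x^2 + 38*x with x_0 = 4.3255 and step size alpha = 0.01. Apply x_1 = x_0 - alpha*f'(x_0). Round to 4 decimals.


We compute the gradient at x_0 and apply the update.
f'(x) = 68*x + 38
f'(4.3255) = 68*4.3255 + 38 = 332.134
x_1 = 4.3255 - 0.01*332.134 = 1.0042


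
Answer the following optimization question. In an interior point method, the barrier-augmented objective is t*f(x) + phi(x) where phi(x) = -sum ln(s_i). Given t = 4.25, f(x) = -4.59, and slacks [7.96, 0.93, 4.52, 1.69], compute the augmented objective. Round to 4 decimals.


Step 1: Compute log-barrier.
ln values: [2.0744, -0.0726, 1.5085, 0.5247]
phi = -(2.0744 - 0.0726 + 1.5085 + 0.5247) = -4.0351
Step 2: Compute augmented objective.
t*f(x) = 4.25*-4.59 = -19.5075
Total = -19.5075 - 4.0351 = -23.5426


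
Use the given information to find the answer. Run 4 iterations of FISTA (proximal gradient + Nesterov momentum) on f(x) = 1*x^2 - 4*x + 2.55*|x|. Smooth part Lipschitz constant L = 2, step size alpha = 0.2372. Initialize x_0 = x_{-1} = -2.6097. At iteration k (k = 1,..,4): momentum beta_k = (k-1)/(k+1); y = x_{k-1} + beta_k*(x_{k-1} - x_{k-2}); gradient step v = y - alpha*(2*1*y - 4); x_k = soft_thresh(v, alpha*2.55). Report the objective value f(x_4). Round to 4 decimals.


FISTA on f(x) = 1*x^2 - 4*x + 2.55*|x|
L = 2, alpha = 0.2372
Iteration 1: beta = 0.0, y = -2.6097 + 0.0*(-2.6097 + 2.6097) = -2.6097
  grad(y) = -9.2194, v = y - alpha*grad = -0.4229
  prox(v) = soft_thresh(-0.4229, 0.6049) = 0.0
Iteration 2: beta = 0.3333, y = 0.0 + 0.3333*(0.0 + 2.6097) = 0.8699
  grad(y) = -2.2602, v = y - alpha*grad = 1.406
  prox(v) = soft_thresh(1.406, 0.6049) = 0.8012
Iteration 3: beta = 0.5, y = 0.8012 + 0.5*(0.8012 - 0.0) = 1.2017
  grad(y) = -1.5965, v = y - alpha*grad = 1.5804
  prox(v) = soft_thresh(1.5804, 0.6049) = 0.9756
Iteration 4: beta = 0.6, y = 0.9756 + 0.6*(0.9756 - 0.8012) = 1.0802
  grad(y) = -1.8396, v = y - alpha*grad = 1.5166
  prox(v) = soft_thresh(1.5166, 0.6049) = 0.9117
f(x_4) = 1*0.9117^2 - 4*0.9117 + 2.55*|0.9117| = -0.4908


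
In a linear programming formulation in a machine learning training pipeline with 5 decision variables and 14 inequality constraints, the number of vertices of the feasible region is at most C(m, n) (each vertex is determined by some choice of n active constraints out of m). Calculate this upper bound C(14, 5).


Each vertex corresponds to some choice of n active constraints out of m, so the number of vertices is at most C(m, n) = m! / (n!(m-n)!).
m = 14, n = 5
Numerator: 14 * 13 * 12 * 11 * 10
Denominator: 5! = 120
C(14, 5) = 2002


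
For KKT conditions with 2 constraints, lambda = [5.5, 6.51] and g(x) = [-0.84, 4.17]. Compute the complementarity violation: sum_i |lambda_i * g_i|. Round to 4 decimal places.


KKT complementary slackness check:
lambda_1 * g_1 = 5.5 * -0.84 = -4.62
lambda_2 * g_2 = 6.51 * 4.17 = 27.1467
Total violation = 4.62 + 27.1467 = 31.7667


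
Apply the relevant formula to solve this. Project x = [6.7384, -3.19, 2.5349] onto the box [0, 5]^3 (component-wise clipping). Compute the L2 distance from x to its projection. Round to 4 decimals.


Project each component onto [0, 5].
clip(6.7384) = 5.0, clip(-3.19) = 0.0, clip(2.5349) = 2.5349
Projection = [5.0, 0.0, 2.5349]
Squared diffs: [3.022, 10.1761, 0.0]
Distance = sqrt(13.1981) = 3.6329


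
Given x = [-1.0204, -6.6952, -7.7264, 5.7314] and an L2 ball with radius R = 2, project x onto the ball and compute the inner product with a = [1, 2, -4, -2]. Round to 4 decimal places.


Step 1: Compute ||x|| (intermediates to 6 decimals).
||x|| = sqrt((-1.0204)^2 + (-6.6952)^2 + (-7.7264)^2 + 5.7314^2) = 11.764911
Step 2: Project.
Since ||x|| > R, scale = R/||x|| = 2/11.764911 = 0.169997, proj(x) = scale * x
proj(x) = [-0.173465, -1.138164, -1.313465, 0.974321]
Step 3: Dot product.
a^T * proj(x) = 1*(-0.173465) + 2*(-1.138164) - 4*(-1.313465) - 2*0.974321 = 0.8554


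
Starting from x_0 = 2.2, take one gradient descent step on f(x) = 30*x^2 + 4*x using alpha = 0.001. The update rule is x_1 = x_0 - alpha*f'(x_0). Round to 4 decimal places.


We compute the gradient at x_0 and apply the update.
f'(x) = 60*x + 4
f'(2.2) = 60*2.2 + 4 = 136.0
x_1 = 2.2 - 0.001*136.0 = 2.064


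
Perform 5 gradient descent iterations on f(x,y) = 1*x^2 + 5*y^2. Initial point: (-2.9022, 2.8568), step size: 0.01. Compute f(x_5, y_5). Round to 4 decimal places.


Gradient descent on f(x,y) = 1*x^2 + 5*y^2.
Starting point: (-2.9022, 2.8568), alpha = 0.01
Step 1: grad_x = 2*1*-2.9022 = -5.8044, grad_y = 2*5*2.8568 = 28.568
  x_1 = -2.9022 - 0.01*-5.8044 = -2.8442
  y_1 = 2.8568 - 0.01*28.568 = 2.5711
Step 2: grad_x = 2*1*-2.8442 = -5.6883, grad_y = 2*5*2.5711 = 25.7112
  x_2 = -2.8442 - 0.01*-5.6883 = -2.7873
  y_2 = 2.5711 - 0.01*25.7112 = 2.314
Step 3: grad_x = 2*1*-2.7873 = -5.5745, grad_y = 2*5*2.314 = 23.1401
  x_3 = -2.7873 - 0.01*-5.5745 = -2.7315
  y_3 = 2.314 - 0.01*23.1401 = 2.0826
Step 4: grad_x = 2*1*-2.7315 = -5.4631, grad_y = 2*5*2.0826 = 20.8261
  x_4 = -2.7315 - 0.01*-5.4631 = -2.6769
  y_4 = 2.0826 - 0.01*20.8261 = 1.8743
Step 5: grad_x = 2*1*-2.6769 = -5.3538, grad_y = 2*5*1.8743 = 18.7435
  x_5 = -2.6769 - 0.01*-5.3538 = -2.6234
  y_5 = 1.8743 - 0.01*18.7435 = 1.6869
f(-2.6234, 1.6869) = 1*(-2.6234)^2 + 5*1.6869^2 = 21.1104


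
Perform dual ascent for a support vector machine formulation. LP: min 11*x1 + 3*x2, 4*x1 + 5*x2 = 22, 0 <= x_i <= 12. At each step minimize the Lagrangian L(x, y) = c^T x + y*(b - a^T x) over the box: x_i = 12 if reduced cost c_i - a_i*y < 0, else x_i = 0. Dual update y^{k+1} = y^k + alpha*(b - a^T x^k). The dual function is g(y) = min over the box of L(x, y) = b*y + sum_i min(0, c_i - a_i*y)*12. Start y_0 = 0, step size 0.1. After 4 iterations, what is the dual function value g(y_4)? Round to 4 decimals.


Dual ascent for LP: min 11*x1 + 3*x2, 4*x1 + 5*x2 = 22, 0 <= x_i <= 12
Step 1: y^k = 0.0, reduced costs: (11.0, 3.0)
  x^k = (0.0, 0.0), subgradient = b - a^T x = 22.0
  y^{k+1} = 0.0 + 0.1*22.0 = 2.2
Step 2: y^k = 2.2, reduced costs: (2.2, -8.0)
  x^k = (0.0, 12.0), subgradient = b - a^T x = -38.0
  y^{k+1} = 2.2 + 0.1*-38.0 = -1.6
Step 3: y^k = -1.6, reduced costs: (17.4, 11.0)
  x^k = (0.0, 0.0), subgradient = b - a^T x = 22.0
  y^{k+1} = -1.6 + 0.1*22.0 = 0.6
Step 4: y^k = 0.6, reduced costs: (8.6, 0.0)
  x^k = (0.0, 0.0), subgradient = b - a^T x = 22.0
  y^{k+1} = 0.6 + 0.1*22.0 = 2.8
Dual objective at y_4 = 2.8: reduced costs (-0.2, -11.0), box minimizer x = (12.0, 12.0)
g(y_4) = b*y + (c1 - a1*y)*x1 + (c2 - a2*y)*x2 = 22*2.8 + (-0.2)*12.0 + (-11.0)*12.0 = 61.6 - 2.4 - 132.0 = -72.8


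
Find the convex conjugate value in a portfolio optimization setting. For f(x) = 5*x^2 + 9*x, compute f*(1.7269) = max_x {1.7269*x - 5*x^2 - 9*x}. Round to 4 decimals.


f*(y) = sup_x {y*x - a*x^2 - b*x} = sup_x {(y-b)*x - a*x^2}
FOC: (y - b) - 2a*x = 0 => x* = (y - b)/(2a)
x* = (1.7269 - 9)/(2*5) = -0.7273
f*(1.7269) = (y-b)^2/(4a) = (1.7269 - 9)^2/(4*5)
= 52.898/20 = 2.6449


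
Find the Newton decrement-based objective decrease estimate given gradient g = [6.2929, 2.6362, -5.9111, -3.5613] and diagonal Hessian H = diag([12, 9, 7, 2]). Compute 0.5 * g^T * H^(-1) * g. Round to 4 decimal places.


Step 1: H is diagonal, so H^(-1) * g = [0.5244, 0.2929, -0.8444, -1.7807].
Step 2: g^T H^(-1) g = sum_i g_i^2 / H_ii
  = (6.2929)^2/12 + (2.6362)^2/9 + (-5.9111)^2/7 + (-3.5613)^2/2
  = 3.3 + 0.7722 + 4.9916 + 6.3414 = 15.4052
Step 3: Objective decrease = 0.5 * g^T H^(-1) g = 7.7026


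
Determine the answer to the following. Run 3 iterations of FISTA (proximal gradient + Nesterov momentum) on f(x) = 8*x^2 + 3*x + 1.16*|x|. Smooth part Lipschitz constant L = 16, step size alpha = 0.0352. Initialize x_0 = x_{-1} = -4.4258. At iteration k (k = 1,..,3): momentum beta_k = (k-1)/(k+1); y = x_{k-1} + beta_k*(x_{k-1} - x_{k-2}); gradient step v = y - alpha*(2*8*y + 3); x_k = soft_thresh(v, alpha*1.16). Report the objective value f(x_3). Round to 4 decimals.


FISTA on f(x) = 8*x^2 + 3*x + 1.16*|x|
L = 16, alpha = 0.0352
Iteration 1: beta = 0.0, y = -4.4258 + 0.0*(-4.4258 + 4.4258) = -4.4258
  grad(y) = -67.8128, v = y - alpha*grad = -2.0388
  prox(v) = soft_thresh(-2.0388, 0.0408) = -1.998
Iteration 2: beta = 0.3333, y = -1.998 + 0.3333*(-1.998 + 4.4258) = -1.1887
  grad(y) = -16.0188, v = y - alpha*grad = -0.6248
  prox(v) = soft_thresh(-0.6248, 0.0408) = -0.584
Iteration 3: beta = 0.5, y = -0.584 + 0.5*(-0.584 + 1.998) = 0.123
  grad(y) = 4.9681, v = y - alpha*grad = -0.0519
  prox(v) = soft_thresh(-0.0519, 0.0408) = -0.011
f(x_3) = 8*(-0.011)^2 + 3*(-0.011) + 1.16*|-0.011| = -0.0193


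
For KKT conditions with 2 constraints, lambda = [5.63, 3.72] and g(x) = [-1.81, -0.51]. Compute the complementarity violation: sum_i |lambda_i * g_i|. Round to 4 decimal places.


KKT complementary slackness check:
lambda_1 * g_1 = 5.63 * -1.81 = -10.1903
lambda_2 * g_2 = 3.72 * -0.51 = -1.8972
Total violation = 10.1903 + 1.8972 = 12.0875


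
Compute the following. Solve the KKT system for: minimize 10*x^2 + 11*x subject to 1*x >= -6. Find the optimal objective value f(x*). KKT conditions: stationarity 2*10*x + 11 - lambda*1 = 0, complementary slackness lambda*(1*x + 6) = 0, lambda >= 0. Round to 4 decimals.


Step 1: Try lambda = 0 (constraint inactive).
Stationarity: 2*10*x + 11 = 0
x* = -11/(2*10) = -0.55
Check constraint: 1*-0.55 = -0.55 >= -6 -- satisfied.
Step 2: Compute optimal value.
f(x*) = 10*(-0.55)^2 + 11*(-0.55) = -3.025


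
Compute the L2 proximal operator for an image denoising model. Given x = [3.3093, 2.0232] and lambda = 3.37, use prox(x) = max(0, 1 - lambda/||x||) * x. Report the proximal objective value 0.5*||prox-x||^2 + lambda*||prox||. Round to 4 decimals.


Step 1: Compute ||x||.
||x|| = 3.8788
Step 2: Compute scaling factor.
scale = max(0, 1 - 3.37/3.8788) = 0.1312
Step 3: prox(x) = [0.4341, 0.2654]
||prox(x)|| = 0.5088
Step 4: Proximal objective.
0.5*||prox-x||^2 = 5.6785
lambda*||prox|| = 1.7147
Total = 7.393


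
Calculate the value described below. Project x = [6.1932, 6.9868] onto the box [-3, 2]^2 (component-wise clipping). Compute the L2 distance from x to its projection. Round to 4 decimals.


Project each component onto [-3, 2].
clip(6.1932) = 2.0, clip(6.9868) = 2.0
Projection = [2.0, 2.0]
Squared diffs: [17.5829, 24.8682]
Distance = sqrt(42.4511) = 6.5155


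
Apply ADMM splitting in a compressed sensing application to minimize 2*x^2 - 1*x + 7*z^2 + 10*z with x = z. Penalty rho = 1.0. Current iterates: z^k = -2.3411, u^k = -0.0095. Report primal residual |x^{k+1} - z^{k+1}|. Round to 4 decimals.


ADMM iteration with rho = 1.0, z^k = -2.3411, u^k = -0.0095
Step 1: x-update.
Minimize 2*x^2 - 1*x + (1.0/2)*(x + 2.3411 - 0.0095)^2
FOC: (2*2 + 1.0)*x = 1 + 1.0*(-2.3411 + 0.0095)
x^{k+1} = -0.2663
Step 2: z-update.
Minimize 7*z^2 + 10*z + (1.0/2)*(-0.2663 - z - 0.0095)^2
FOC: (2*7 + 1.0)*z = -10 + 1.0*(-0.2663 - 0.0095)
z^{k+1} = -0.6851
Step 3: u-update.
u^{k+1} = -0.0095 - 0.2663 + 0.6851 = 0.4092
Step 4: Primal residual = |-0.2663 + 0.6851| = 0.4187


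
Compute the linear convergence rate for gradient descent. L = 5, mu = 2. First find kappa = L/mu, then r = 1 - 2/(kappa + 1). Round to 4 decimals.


Step 1: Compute the condition number.
kappa = L/mu = 5/2 = 2.5
Step 2: Compute the convergence rate.
r = 1 - 2/(kappa + 1) = 1 - 2*mu/(L + mu) = (L - mu)/(L + mu) = 3/7 = 0.4286


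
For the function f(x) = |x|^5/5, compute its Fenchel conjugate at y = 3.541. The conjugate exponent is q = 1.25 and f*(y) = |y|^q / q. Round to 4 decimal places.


The conjugate exponent q satisfies 1/p + 1/q = 1.
p = 5, so q = 5/(5 - 1) = 1.25
|y|^q = 3.541^1.25 = 4.8574
f*(3.541) = 4.8574 / 1.25 = 3.886


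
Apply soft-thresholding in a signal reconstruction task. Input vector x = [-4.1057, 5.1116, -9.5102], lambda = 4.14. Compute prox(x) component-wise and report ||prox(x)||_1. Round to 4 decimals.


Soft-thresholding with lambda = 4.14:
prox(-4.1057) = sign(-4.1057)*max(|-4.1057| - 4.14, 0) = 0.0
prox(5.1116) = sign(5.1116)*max(|5.1116| - 4.14, 0) = 0.9716
prox(-9.5102) = sign(-9.5102)*max(|-9.5102| - 4.14, 0) = -5.3702
prox(x) = [0.0, 0.9716, -5.3702]
||prox(x)||_1 = 0.0 + 0.9716 + 5.3702 = 6.3418


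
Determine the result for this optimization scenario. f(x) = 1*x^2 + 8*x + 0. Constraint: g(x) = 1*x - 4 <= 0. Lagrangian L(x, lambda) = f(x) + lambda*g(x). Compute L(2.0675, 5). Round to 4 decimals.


Step 1: Evaluate f(x).
f(2.0675) = 1*2.0675^2 + 8*2.0675 + 0 = 20.8146
Step 2: Evaluate g(x).
g(2.0675) = 1*2.0675 - 4 = -1.9325
Step 3: Compute Lagrangian.
L = 20.8146 + 5*-1.9325 = 11.1521


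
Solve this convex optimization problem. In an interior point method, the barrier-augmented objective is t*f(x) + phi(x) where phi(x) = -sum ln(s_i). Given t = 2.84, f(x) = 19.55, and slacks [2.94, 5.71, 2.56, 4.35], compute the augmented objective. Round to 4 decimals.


Step 1: Compute log-barrier.
ln values: [1.0784, 1.7422, 0.94, 1.4702]
phi = -(1.0784 + 1.7422 + 0.94 + 1.4702) = -5.2308
Step 2: Compute augmented objective.
t*f(x) = 2.84*19.55 = 55.522
Total = 55.522 - 5.2308 = 50.2912


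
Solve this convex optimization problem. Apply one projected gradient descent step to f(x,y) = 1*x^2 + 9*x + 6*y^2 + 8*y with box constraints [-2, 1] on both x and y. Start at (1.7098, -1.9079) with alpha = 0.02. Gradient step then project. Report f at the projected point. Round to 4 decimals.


Step 1: Compute gradient at (1.7098, -1.9079).
grad_x = 2*1*1.7098 + 9 = 12.4196
grad_y = 2*6*-1.9079 + 8 = -14.8948
Step 2: Gradient step.
x_raw = 1.7098 - 0.02*12.4196 = 1.4614
y_raw = -1.9079 - 0.02*-14.8948 = -1.61
Step 3: Project onto [-2, 1].
x_proj = clip(1.4614) = 1.0
y_proj = clip(-1.61) = -1.61
Step 4: Evaluate f.
f(1.0, -1.61) = 12.6726


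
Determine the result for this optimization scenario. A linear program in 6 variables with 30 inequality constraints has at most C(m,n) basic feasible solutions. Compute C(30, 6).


Each vertex corresponds to some choice of n active constraints out of m, so the number of vertices is at most C(m, n) = m! / (n!(m-n)!).
m = 30, n = 6
Numerator: 30 * 29 * 28 * 27 * 26 * 25
Denominator: 6! = 720
C(30, 6) = 593775


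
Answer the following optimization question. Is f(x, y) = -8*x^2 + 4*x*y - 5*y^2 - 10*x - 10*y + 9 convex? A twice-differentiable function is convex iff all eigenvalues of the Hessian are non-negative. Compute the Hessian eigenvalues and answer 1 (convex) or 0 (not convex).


The Hessian of f(x,y) = -8*x^2 + 4*x*y - 5*y^2 - 10*x - 10*y + 9 is:
H = [[-16, 4], [4, -10]]
Trace = -16 - 10 = -26
Determinant = -16*-10 - (4)^2 = 144
Discriminant = (-26)^2 - 4*144 = 100.0
Eigenvalues: lambda_1 = -18.0, lambda_2 = -8.0
The function is not convex.

0


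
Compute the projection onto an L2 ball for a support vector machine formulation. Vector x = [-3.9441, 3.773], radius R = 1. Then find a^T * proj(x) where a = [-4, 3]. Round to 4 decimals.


Step 1: Compute ||x|| (intermediates to 6 decimals).
||x|| = sqrt((-3.9441)^2 + 3.773^2) = 5.458155
Step 2: Project.
Since ||x|| > R, scale = R/||x|| = 1/5.458155 = 0.183212, proj(x) = scale * x
proj(x) = [-0.722606, 0.691259]
Step 3: Dot product.
a^T * proj(x) = -4*(-0.722606) + 3*0.691259 = 4.9642


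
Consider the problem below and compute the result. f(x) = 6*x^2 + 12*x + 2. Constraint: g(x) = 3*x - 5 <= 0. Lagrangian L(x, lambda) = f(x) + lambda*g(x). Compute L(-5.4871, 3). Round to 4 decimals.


Step 1: Evaluate f(x).
f(-5.4871) = 6*(-5.4871)^2 + 12*(-5.4871) + 2 = 116.8044
Step 2: Evaluate g(x).
g(-5.4871) = 3*-5.4871 - 5 = -21.4613
Step 3: Compute Lagrangian.
L = 116.8044 + 3*-21.4613 = 52.4205


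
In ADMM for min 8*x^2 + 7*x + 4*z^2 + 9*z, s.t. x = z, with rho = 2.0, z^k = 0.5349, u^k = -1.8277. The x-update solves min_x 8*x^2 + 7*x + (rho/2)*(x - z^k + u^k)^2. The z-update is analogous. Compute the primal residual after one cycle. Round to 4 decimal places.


ADMM iteration with rho = 2.0, z^k = 0.5349, u^k = -1.8277
Step 1: x-update.
Minimize 8*x^2 + 7*x + (2.0/2)*(x - 0.5349 - 1.8277)^2
FOC: (2*8 + 2.0)*x = -7 + 2.0*(0.5349 + 1.8277)
x^{k+1} = -0.1264
Step 2: z-update.
Minimize 4*z^2 + 9*z + (2.0/2)*(-0.1264 - z - 1.8277)^2
FOC: (2*4 + 2.0)*z = -9 + 2.0*(-0.1264 - 1.8277)
z^{k+1} = -1.2908
Step 3: u-update.
u^{k+1} = -1.8277 - 0.1264 + 1.2908 = -0.6633
Step 4: Primal residual = |-0.1264 + 1.2908| = 1.1644


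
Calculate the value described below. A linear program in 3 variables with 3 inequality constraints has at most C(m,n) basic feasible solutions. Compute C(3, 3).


Each vertex corresponds to some choice of n active constraints out of m, so the number of vertices is at most C(m, n) = m! / (n!(m-n)!).
m = 3, n = 3
Numerator: 3 * 2 * 1
Denominator: 3! = 6
C(3, 3) = 1


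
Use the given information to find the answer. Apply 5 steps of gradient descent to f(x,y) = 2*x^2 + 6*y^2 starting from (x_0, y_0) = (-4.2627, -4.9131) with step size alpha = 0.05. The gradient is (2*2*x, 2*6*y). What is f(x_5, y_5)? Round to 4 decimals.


Gradient descent on f(x,y) = 2*x^2 + 6*y^2.
Starting point: (-4.2627, -4.9131), alpha = 0.05
Step 1: grad_x = 2*2*-4.2627 = -17.0508, grad_y = 2*6*-4.9131 = -58.9572
  x_1 = -4.2627 - 0.05*-17.0508 = -3.4102
  y_1 = -4.9131 - 0.05*-58.9572 = -1.9652
Step 2: grad_x = 2*2*-3.4102 = -13.6406, grad_y = 2*6*-1.9652 = -23.5829
  x_2 = -3.4102 - 0.05*-13.6406 = -2.7281
  y_2 = -1.9652 - 0.05*-23.5829 = -0.7861
Step 3: grad_x = 2*2*-2.7281 = -10.9125, grad_y = 2*6*-0.7861 = -9.4332
  x_3 = -2.7281 - 0.05*-10.9125 = -2.1825
  y_3 = -0.7861 - 0.05*-9.4332 = -0.3144
Step 4: grad_x = 2*2*-2.1825 = -8.73, grad_y = 2*6*-0.3144 = -3.7733
  x_4 = -2.1825 - 0.05*-8.73 = -1.746
  y_4 = -0.3144 - 0.05*-3.7733 = -0.1258
Step 5: grad_x = 2*2*-1.746 = -6.984, grad_y = 2*6*-0.1258 = -1.5093
  x_5 = -1.746 - 0.05*-6.984 = -1.3968
  y_5 = -0.1258 - 0.05*-1.5093 = -0.0503
f(-1.3968, -0.0503) = 2*(-1.3968)^2 + 6*(-0.0503)^2 = 3.9173


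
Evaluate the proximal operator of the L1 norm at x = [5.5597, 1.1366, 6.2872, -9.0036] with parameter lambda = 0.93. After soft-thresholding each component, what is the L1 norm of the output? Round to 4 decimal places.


Soft-thresholding with lambda = 0.93:
prox(5.5597) = sign(5.5597)*max(|5.5597| - 0.93, 0) = 4.6297
prox(1.1366) = sign(1.1366)*max(|1.1366| - 0.93, 0) = 0.2066
prox(6.2872) = sign(6.2872)*max(|6.2872| - 0.93, 0) = 5.3572
prox(-9.0036) = sign(-9.0036)*max(|-9.0036| - 0.93, 0) = -8.0736
prox(x) = [4.6297, 0.2066, 5.3572, -8.0736]
||prox(x)||_1 = 4.6297 + 0.2066 + 5.3572 + 8.0736 = 18.2671


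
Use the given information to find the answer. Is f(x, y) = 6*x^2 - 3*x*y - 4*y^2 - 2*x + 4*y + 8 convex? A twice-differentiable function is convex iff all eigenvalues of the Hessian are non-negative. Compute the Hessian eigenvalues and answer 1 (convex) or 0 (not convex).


The Hessian of f(x,y) = 6*x^2 - 3*x*y - 4*y^2 - 2*x + 4*y + 8 is:
H = [[12, -3], [-3, -8]]
Trace = 12 - 8 = 4
Determinant = 12*-8 - (-3)^2 = -105
Discriminant = (4)^2 - 4*-105 = 436.0
Eigenvalues: lambda_1 = -8.4403, lambda_2 = 12.4403
The function is not convex.

0


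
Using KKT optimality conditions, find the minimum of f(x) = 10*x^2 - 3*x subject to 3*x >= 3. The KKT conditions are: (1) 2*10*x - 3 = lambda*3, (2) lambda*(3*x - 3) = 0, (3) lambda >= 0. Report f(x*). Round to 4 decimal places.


Step 1: Try lambda = 0 (constraint inactive).
x_unc = 3/(2*10) = 0.15
Check: 3*0.15 = 0.45 < 3 -- violated!
Step 2: Constraint must be active: 3*x = 3
x* = 3/3 = 1.0
lambda = (2*10*1.0 - 3)/3 = 5.6667
Step 3: Compute optimal value.
f(x*) = 10*1.0^2 - 3*1.0 = 7.0


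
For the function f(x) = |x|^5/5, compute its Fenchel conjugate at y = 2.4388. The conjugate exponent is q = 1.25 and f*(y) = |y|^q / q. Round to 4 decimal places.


The conjugate exponent q satisfies 1/p + 1/q = 1.
p = 5, so q = 5/(5 - 1) = 1.25
|y|^q = 2.4388^1.25 = 3.0477
f*(2.4388) = 3.0477 / 1.25 = 2.4381


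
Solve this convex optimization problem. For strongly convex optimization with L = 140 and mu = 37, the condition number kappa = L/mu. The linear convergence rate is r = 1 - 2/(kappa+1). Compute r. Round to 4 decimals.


Step 1: Compute the condition number.
kappa = L/mu = 140/37 = 3.7838
Step 2: Compute the convergence rate.
r = 1 - 2/(kappa + 1) = 1 - 2*mu/(L + mu) = (L - mu)/(L + mu) = 103/177 = 0.5819


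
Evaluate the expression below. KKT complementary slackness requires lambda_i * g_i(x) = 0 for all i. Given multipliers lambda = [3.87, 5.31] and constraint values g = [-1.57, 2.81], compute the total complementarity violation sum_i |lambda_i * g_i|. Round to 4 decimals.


KKT complementary slackness check:
lambda_1 * g_1 = 3.87 * -1.57 = -6.0759
lambda_2 * g_2 = 5.31 * 2.81 = 14.9211
Total violation = 6.0759 + 14.9211 = 20.997


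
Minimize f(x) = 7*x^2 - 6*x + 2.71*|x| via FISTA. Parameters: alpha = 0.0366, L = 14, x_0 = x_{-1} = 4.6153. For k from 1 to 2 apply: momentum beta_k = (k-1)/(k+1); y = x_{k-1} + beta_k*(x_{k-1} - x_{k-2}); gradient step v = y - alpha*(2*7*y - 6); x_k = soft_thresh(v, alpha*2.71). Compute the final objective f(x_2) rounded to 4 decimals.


FISTA on f(x) = 7*x^2 - 6*x + 2.71*|x|
L = 14, alpha = 0.0366
Iteration 1: beta = 0.0, y = 4.6153 + 0.0*(4.6153 - 4.6153) = 4.6153
  grad(y) = 58.6142, v = y - alpha*grad = 2.47
  prox(v) = soft_thresh(2.47, 0.0992) = 2.3708
Iteration 2: beta = 0.3333, y = 2.3708 + 0.3333*(2.3708 - 4.6153) = 1.6227
  grad(y) = 16.7175, v = y - alpha*grad = 1.0108
  prox(v) = soft_thresh(1.0108, 0.0992) = 0.9116
f(x_2) = 7*0.9116^2 - 6*0.9116 + 2.71*|0.9116| = 2.8182


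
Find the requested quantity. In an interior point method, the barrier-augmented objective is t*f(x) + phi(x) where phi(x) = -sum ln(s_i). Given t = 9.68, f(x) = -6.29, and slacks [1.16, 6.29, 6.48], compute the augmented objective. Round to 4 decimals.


Step 1: Compute log-barrier.
ln values: [0.1484, 1.839, 1.8687]
phi = -(0.1484 + 1.839 + 1.8687) = -3.8561
Step 2: Compute augmented objective.
t*f(x) = 9.68*-6.29 = -60.8872
Total = -60.8872 - 3.8561 = -64.7433


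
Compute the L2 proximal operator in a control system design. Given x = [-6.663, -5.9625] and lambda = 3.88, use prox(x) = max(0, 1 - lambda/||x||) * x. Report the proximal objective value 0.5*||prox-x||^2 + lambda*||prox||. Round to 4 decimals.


Step 1: Compute ||x||.
||x|| = 8.9413
Step 2: Compute scaling factor.
scale = max(0, 1 - 3.88/8.9413) = 0.5661
Step 3: prox(x) = [-3.7717, -3.3751]
||prox(x)|| = 5.0613
Step 4: Proximal objective.
0.5*||prox-x||^2 = 7.5272
lambda*||prox|| = 19.6378
Total = 27.1651


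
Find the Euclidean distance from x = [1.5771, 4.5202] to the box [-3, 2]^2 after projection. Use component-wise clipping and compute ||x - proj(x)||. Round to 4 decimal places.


Project each component onto [-3, 2].
clip(1.5771) = 1.5771, clip(4.5202) = 2.0
Projection = [1.5771, 2.0]
Squared diffs: [0.0, 6.3514]
Distance = sqrt(6.3514) = 2.5202


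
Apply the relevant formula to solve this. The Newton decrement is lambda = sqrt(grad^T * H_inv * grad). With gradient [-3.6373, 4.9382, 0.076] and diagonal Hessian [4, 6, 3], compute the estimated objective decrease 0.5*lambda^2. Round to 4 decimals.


Step 1: H is diagonal, so H^(-1) * g = [-0.9093, 0.823, 0.0253].
Step 2: g^T H^(-1) g = sum_i g_i^2 / H_ii
  = (-3.6373)^2/4 + (4.9382)^2/6 + (0.076)^2/3
  = 3.3075 + 4.0643 + 0.0019 = 7.3737
Step 3: Objective decrease = 0.5 * g^T H^(-1) g = 3.6869


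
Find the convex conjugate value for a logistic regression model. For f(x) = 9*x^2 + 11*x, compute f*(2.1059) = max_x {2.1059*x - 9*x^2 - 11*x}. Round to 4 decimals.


f*(y) = sup_x {y*x - a*x^2 - b*x} = sup_x {(y-b)*x - a*x^2}
FOC: (y - b) - 2a*x = 0 => x* = (y - b)/(2a)
x* = (2.1059 - 11)/(2*9) = -0.4941
f*(2.1059) = (y-b)^2/(4a) = (2.1059 - 11)^2/(4*9)
= 79.105/36 = 2.1974


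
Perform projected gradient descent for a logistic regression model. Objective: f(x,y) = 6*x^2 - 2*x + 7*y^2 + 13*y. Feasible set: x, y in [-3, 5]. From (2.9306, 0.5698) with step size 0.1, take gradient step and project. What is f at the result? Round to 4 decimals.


Step 1: Compute gradient at (2.9306, 0.5698).
grad_x = 2*6*2.9306 - 2 = 33.1672
grad_y = 2*7*0.5698 + 13 = 20.9772
Step 2: Gradient step.
x_raw = 2.9306 - 0.1*33.1672 = -0.3861
y_raw = 0.5698 - 0.1*20.9772 = -1.5279
Step 3: Project onto [-3, 5].
x_proj = clip(-0.3861) = -0.3861
y_proj = clip(-1.5279) = -1.5279
Step 4: Evaluate f.
f(-0.3861, -1.5279) = -1.8544


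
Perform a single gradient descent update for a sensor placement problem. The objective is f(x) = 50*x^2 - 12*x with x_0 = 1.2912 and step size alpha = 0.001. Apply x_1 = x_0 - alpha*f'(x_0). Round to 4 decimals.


We compute the gradient at x_0 and apply the update.
f'(x) = 100*x - 12
f'(1.2912) = 100*1.2912 - 12 = 117.12
x_1 = 1.2912 - 0.001*117.12 = 1.1741


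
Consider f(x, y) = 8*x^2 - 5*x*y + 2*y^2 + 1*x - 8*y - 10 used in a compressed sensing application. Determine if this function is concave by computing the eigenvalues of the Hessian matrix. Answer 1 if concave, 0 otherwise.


The Hessian of f(x,y) = 8*x^2 - 5*x*y + 2*y^2 + 1*x - 8*y - 10 is:
H = [[16, -5], [-5, 4]]
Trace = 16 + 4 = 20
Determinant = 16*4 - (-5)^2 = 39
Discriminant = (20)^2 - 4*39 = 244.0
Eigenvalues: lambda_1 = 2.1898, lambda_2 = 17.8102
The function is not concave.

0


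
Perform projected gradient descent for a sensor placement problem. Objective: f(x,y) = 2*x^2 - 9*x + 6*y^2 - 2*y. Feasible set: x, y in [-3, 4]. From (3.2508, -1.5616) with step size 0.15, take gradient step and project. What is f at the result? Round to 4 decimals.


Step 1: Compute gradient at (3.2508, -1.5616).
grad_x = 2*2*3.2508 - 9 = 4.0032
grad_y = 2*6*-1.5616 - 2 = -20.7392
Step 2: Gradient step.
x_raw = 3.2508 - 0.15*4.0032 = 2.6503
y_raw = -1.5616 - 0.15*-20.7392 = 1.5493
Step 3: Project onto [-3, 4].
x_proj = clip(2.6503) = 2.6503
y_proj = clip(1.5493) = 1.5493
Step 4: Evaluate f.
f(2.6503, 1.5493) = 1.4986


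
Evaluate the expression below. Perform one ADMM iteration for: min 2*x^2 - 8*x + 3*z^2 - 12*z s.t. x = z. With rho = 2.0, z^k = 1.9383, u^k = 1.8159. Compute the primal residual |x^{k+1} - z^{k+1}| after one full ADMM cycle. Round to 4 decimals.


ADMM iteration with rho = 2.0, z^k = 1.9383, u^k = 1.8159
Step 1: x-update.
Minimize 2*x^2 - 8*x + (2.0/2)*(x - 1.9383 + 1.8159)^2
FOC: (2*2 + 2.0)*x = 8 + 2.0*(1.9383 - 1.8159)
x^{k+1} = 1.3741
Step 2: z-update.
Minimize 3*z^2 - 12*z + (2.0/2)*(1.3741 - z + 1.8159)^2
FOC: (2*3 + 2.0)*z = 12 + 2.0*(1.3741 + 1.8159)
z^{k+1} = 2.2975
Step 3: u-update.
u^{k+1} = 1.8159 + 1.3741 - 2.2975 = 0.8925
Step 4: Primal residual = |1.3741 - 2.2975| = 0.9234


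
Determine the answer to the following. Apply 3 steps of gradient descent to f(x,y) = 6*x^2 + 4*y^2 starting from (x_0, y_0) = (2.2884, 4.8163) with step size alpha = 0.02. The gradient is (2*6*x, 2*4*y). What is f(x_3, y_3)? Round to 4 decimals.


Gradient descent on f(x,y) = 6*x^2 + 4*y^2.
Starting point: (2.2884, 4.8163), alpha = 0.02
Step 1: grad_x = 2*6*2.2884 = 27.4608, grad_y = 2*4*4.8163 = 38.5304
  x_1 = 2.2884 - 0.02*27.4608 = 1.7392
  y_1 = 4.8163 - 0.02*38.5304 = 4.0457
Step 2: grad_x = 2*6*1.7392 = 20.8702, grad_y = 2*4*4.0457 = 32.3655
  x_2 = 1.7392 - 0.02*20.8702 = 1.3218
  y_2 = 4.0457 - 0.02*32.3655 = 3.3984
Step 3: grad_x = 2*6*1.3218 = 15.8614, grad_y = 2*4*3.3984 = 27.1871
  x_3 = 1.3218 - 0.02*15.8614 = 1.0046
  y_3 = 3.3984 - 0.02*27.1871 = 2.8546
f(1.0046, 2.8546) = 6*1.0046^2 + 4*2.8546^2 = 38.6506


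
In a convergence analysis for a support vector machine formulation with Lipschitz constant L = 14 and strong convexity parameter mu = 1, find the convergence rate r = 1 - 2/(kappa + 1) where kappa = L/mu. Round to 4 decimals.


Step 1: Compute the condition number.
kappa = L/mu = 14/1 = 14.0
Step 2: Compute the convergence rate.
r = 1 - 2/(kappa + 1) = 1 - 2*mu/(L + mu) = (L - mu)/(L + mu) = 13/15 = 0.8667


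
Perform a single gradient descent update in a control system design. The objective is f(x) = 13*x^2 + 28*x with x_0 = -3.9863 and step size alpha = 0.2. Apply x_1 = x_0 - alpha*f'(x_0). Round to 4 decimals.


We compute the gradient at x_0 and apply the update.
f'(x) = 26*x + 28
f'(-3.9863) = 26*-3.9863 + 28 = -75.6438
x_1 = -3.9863 - 0.2*-75.6438 = 11.1425


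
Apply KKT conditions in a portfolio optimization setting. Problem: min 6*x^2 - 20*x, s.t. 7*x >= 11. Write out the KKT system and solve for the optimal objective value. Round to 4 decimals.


Step 1: Try lambda = 0 (constraint inactive).
Stationarity: 2*6*x - 20 = 0
x* = 20/(2*6) = 5/3 = 1.6667 (rounded; the exact value 5/3 is used below)
Check constraint: 7*1.6667 = 11.6669 >= 11 -- satisfied.
Step 2: Compute optimal value.
f(x*) = 6*(5/3)^2 - 20*(5/3) = -16.6667


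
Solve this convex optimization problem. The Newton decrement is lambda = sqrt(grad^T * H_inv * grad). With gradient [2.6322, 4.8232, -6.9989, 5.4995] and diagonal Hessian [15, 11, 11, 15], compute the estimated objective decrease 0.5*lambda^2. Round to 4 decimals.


Step 1: H is diagonal, so H^(-1) * g = [0.1755, 0.4385, -0.6363, 0.3666].
Step 2: g^T H^(-1) g = sum_i g_i^2 / H_ii
  = (2.6322)^2/15 + (4.8232)^2/11 + (-6.9989)^2/11 + (5.4995)^2/15
  = 0.4619 + 2.1148 + 4.4531 + 2.0163 = 9.0462
Step 3: Objective decrease = 0.5 * g^T H^(-1) g = 4.5231


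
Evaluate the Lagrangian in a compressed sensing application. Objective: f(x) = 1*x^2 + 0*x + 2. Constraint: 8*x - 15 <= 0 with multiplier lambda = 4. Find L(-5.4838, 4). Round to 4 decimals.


Step 1: Evaluate f(x).
f(-5.4838) = 1*(-5.4838)^2 + 0*(-5.4838) + 2 = 32.0721
Step 2: Evaluate g(x).
g(-5.4838) = 8*-5.4838 - 15 = -58.8704
Step 3: Compute Lagrangian.
L = 32.0721 + 4*-58.8704 = -203.4095


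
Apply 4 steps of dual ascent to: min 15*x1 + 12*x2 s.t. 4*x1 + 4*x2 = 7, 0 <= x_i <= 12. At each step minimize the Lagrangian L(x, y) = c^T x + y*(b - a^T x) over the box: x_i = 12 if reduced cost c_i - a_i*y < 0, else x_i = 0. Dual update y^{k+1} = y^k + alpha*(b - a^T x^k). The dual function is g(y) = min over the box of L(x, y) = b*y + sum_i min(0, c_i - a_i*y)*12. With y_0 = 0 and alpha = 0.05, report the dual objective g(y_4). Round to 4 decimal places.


Dual ascent for LP: min 15*x1 + 12*x2, 4*x1 + 4*x2 = 7, 0 <= x_i <= 12
Step 1: y^k = 0.0, reduced costs: (15.0, 12.0)
  x^k = (0.0, 0.0), subgradient = b - a^T x = 7.0
  y^{k+1} = 0.0 + 0.05*7.0 = 0.35
Step 2: y^k = 0.35, reduced costs: (13.6, 10.6)
  x^k = (0.0, 0.0), subgradient = b - a^T x = 7.0
  y^{k+1} = 0.35 + 0.05*7.0 = 0.7
Step 3: y^k = 0.7, reduced costs: (12.2, 9.2)
  x^k = (0.0, 0.0), subgradient = b - a^T x = 7.0
  y^{k+1} = 0.7 + 0.05*7.0 = 1.05
Step 4: y^k = 1.05, reduced costs: (10.8, 7.8)
  x^k = (0.0, 0.0), subgradient = b - a^T x = 7.0
  y^{k+1} = 1.05 + 0.05*7.0 = 1.4
Dual objective at y_4 = 1.4: reduced costs (9.4, 6.4), box minimizer x = (0.0, 0.0)
g(y_4) = b*y + (c1 - a1*y)*x1 + (c2 - a2*y)*x2 = 7*1.4 + 9.4*0.0 + 6.4*0.0 = 9.8 + 0.0 + 0.0 = 9.8


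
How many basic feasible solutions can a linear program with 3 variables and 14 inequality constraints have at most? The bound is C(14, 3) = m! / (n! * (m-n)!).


Each vertex corresponds to some choice of n active constraints out of m, so the number of vertices is at most C(m, n) = m! / (n!(m-n)!).
m = 14, n = 3
Numerator: 14 * 13 * 12
Denominator: 3! = 6
C(14, 3) = 364


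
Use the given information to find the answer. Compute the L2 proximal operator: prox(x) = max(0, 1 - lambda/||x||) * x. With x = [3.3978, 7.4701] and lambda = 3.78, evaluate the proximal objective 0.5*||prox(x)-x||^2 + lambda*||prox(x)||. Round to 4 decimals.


Step 1: Compute ||x||.
||x|| = 8.2065
Step 2: Compute scaling factor.
scale = max(0, 1 - 3.78/8.2065) = 0.5394
Step 3: prox(x) = [1.8327, 4.0293]
||prox(x)|| = 4.4265
Step 4: Proximal objective.
0.5*||prox-x||^2 = 7.1442
lambda*||prox|| = 16.7322
Total = 23.8766


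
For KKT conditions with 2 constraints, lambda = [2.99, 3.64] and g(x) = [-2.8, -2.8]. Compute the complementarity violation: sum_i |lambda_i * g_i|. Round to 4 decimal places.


KKT complementary slackness check:
lambda_1 * g_1 = 2.99 * -2.8 = -8.372
lambda_2 * g_2 = 3.64 * -2.8 = -10.192
Total violation = 8.372 + 10.192 = 18.564


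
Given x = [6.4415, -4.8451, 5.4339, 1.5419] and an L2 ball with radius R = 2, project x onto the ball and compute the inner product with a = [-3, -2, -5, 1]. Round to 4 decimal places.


Step 1: Compute ||x|| (intermediates to 6 decimals).
||x|| = sqrt(6.4415^2 + (-4.8451)^2 + 5.4339^2 + 1.5419^2) = 9.84239
Step 2: Project.
Since ||x|| > R, scale = R/||x|| = 2/9.84239 = 0.203203, proj(x) = scale * x
proj(x) = [1.308932, -0.984539, 1.104185, 0.313319]
Step 3: Dot product.
a^T * proj(x) = -3*1.308932 - 2*(-0.984539) - 5*1.104185 + 1*0.313319 = -7.1653


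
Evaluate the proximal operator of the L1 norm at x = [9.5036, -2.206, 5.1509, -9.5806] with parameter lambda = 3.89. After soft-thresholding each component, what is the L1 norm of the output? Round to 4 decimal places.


Soft-thresholding with lambda = 3.89:
prox(9.5036) = sign(9.5036)*max(|9.5036| - 3.89, 0) = 5.6136
prox(-2.206) = sign(-2.206)*max(|-2.206| - 3.89, 0) = 0.0
prox(5.1509) = sign(5.1509)*max(|5.1509| - 3.89, 0) = 1.2609
prox(-9.5806) = sign(-9.5806)*max(|-9.5806| - 3.89, 0) = -5.6906
prox(x) = [5.6136, 0.0, 1.2609, -5.6906]
||prox(x)||_1 = 5.6136 + 0.0 + 1.2609 + 5.6906 = 12.5651


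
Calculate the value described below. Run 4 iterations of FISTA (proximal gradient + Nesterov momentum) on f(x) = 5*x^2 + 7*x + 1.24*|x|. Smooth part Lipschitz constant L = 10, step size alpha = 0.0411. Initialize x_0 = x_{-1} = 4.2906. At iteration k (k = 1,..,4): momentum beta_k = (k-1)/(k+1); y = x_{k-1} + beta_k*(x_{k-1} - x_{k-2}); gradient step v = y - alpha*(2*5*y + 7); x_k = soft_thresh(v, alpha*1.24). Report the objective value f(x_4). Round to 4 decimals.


FISTA on f(x) = 5*x^2 + 7*x + 1.24*|x|
L = 10, alpha = 0.0411
Iteration 1: beta = 0.0, y = 4.2906 + 0.0*(4.2906 - 4.2906) = 4.2906
  grad(y) = 49.906, v = y - alpha*grad = 2.2395
  prox(v) = soft_thresh(2.2395, 0.051) = 2.1885
Iteration 2: beta = 0.3333, y = 2.1885 + 0.3333*(2.1885 - 4.2906) = 1.4878
  grad(y) = 21.878, v = y - alpha*grad = 0.5886
  prox(v) = soft_thresh(0.5886, 0.051) = 0.5376
Iteration 3: beta = 0.5, y = 0.5376 + 0.5*(0.5376 - 2.1885) = -0.2878
  grad(y) = 4.1222, v = y - alpha*grad = -0.4572
  prox(v) = soft_thresh(-0.4572, 0.051) = -0.4062
Iteration 4: beta = 0.6, y = -0.4062 + 0.6*(-0.4062 - 0.5376) = -0.9726
  grad(y) = -2.7257, v = y - alpha*grad = -0.8605
  prox(v) = soft_thresh(-0.8605, 0.051) = -0.8096
f(x_4) = 5*(-0.8096)^2 + 7*(-0.8096) + 1.24*|-0.8096| = -1.3861


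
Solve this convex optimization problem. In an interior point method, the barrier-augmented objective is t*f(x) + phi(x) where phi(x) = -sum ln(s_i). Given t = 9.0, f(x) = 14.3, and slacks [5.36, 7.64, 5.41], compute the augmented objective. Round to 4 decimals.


Step 1: Compute log-barrier.
ln values: [1.679, 2.0334, 1.6882]
phi = -(1.679 + 2.0334 + 1.6882) = -5.4006
Step 2: Compute augmented objective.
t*f(x) = 9.0*14.3 = 128.7
Total = 128.7 - 5.4006 = 123.2994


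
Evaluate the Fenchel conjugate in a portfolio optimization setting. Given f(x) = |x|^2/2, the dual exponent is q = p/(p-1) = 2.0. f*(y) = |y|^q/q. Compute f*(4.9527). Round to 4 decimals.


The conjugate exponent q satisfies 1/p + 1/q = 1.
p = 2, so q = 2/(2 - 1) = 2.0
|y|^q = 4.9527^2.0 = 24.5292
f*(4.9527) = 24.5292 / 2.0 = 12.2646


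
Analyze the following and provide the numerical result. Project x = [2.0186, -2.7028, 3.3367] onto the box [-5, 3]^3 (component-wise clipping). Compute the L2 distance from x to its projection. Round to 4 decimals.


Project each component onto [-5, 3].
clip(2.0186) = 2.0186, clip(-2.7028) = -2.7028, clip(3.3367) = 3.0
Projection = [2.0186, -2.7028, 3.0]
Squared diffs: [0.0, 0.0, 0.1134]
Distance = sqrt(0.1134) = 0.3367


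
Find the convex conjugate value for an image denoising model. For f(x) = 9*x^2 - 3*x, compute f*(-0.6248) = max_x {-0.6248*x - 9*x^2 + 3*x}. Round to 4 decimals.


f*(y) = sup_x {y*x - a*x^2 - b*x} = sup_x {(y-b)*x - a*x^2}
FOC: (y - b) - 2a*x = 0 => x* = (y - b)/(2a)
x* = (-0.6248 + 3)/(2*9) = 0.132
f*(-0.6248) = (y-b)^2/(4a) = (-0.6248 + 3)^2/(4*9)
= 5.6416/36 = 0.1567


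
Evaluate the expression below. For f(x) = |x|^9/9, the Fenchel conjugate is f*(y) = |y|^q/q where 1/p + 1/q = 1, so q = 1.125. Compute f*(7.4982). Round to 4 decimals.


The conjugate exponent q satisfies 1/p + 1/q = 1.
p = 9, so q = 9/(9 - 1) = 1.125
|y|^q = 7.4982^1.125 = 9.6455
f*(7.4982) = 9.6455 / 1.125 = 8.5738


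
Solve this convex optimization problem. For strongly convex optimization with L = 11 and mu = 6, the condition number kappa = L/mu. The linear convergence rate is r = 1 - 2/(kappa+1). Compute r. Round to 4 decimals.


Step 1: Compute the condition number.
kappa = L/mu = 11/6 = 1.8333
Step 2: Compute the convergence rate.
r = 1 - 2/(kappa + 1) = 1 - 2*mu/(L + mu) = (L - mu)/(L + mu) = 5/17 = 0.2941


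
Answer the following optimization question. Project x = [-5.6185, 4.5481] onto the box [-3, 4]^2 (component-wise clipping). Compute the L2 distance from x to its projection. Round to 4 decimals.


Project each component onto [-3, 4].
clip(-5.6185) = -3.0, clip(4.5481) = 4.0
Projection = [-3.0, 4.0]
Squared diffs: [6.8565, 0.3004]
Distance = sqrt(7.1569) = 2.6752


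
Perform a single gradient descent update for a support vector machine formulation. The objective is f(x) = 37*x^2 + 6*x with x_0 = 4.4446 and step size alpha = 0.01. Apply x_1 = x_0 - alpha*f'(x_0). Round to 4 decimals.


We compute the gradient at x_0 and apply the update.
f'(x) = 74*x + 6
f'(4.4446) = 74*4.4446 + 6 = 334.9004
x_1 = 4.4446 - 0.01*334.9004 = 1.0956


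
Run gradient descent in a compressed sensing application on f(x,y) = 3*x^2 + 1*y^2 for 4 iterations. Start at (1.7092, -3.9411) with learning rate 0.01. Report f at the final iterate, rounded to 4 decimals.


Gradient descent on f(x,y) = 3*x^2 + 1*y^2.
Starting point: (1.7092, -3.9411), alpha = 0.01
Step 1: grad_x = 2*3*1.7092 = 10.2552, grad_y = 2*1*-3.9411 = -7.8822
  x_1 = 1.7092 - 0.01*10.2552 = 1.6066
  y_1 = -3.9411 - 0.01*-7.8822 = -3.8623
Step 2: grad_x = 2*3*1.6066 = 9.6399, grad_y = 2*1*-3.8623 = -7.7246
  x_2 = 1.6066 - 0.01*9.6399 = 1.5102
  y_2 = -3.8623 - 0.01*-7.7246 = -3.785
Step 3: grad_x = 2*3*1.5102 = 9.0615, grad_y = 2*1*-3.785 = -7.5701
  x_3 = 1.5102 - 0.01*9.0615 = 1.4196
  y_3 = -3.785 - 0.01*-7.5701 = -3.7093
Step 4: grad_x = 2*3*1.4196 = 8.5178, grad_y = 2*1*-3.7093 = -7.4187
  x_4 = 1.4196 - 0.01*8.5178 = 1.3345
  y_4 = -3.7093 - 0.01*-7.4187 = -3.6351
f(1.3345, -3.6351) = 3*1.3345^2 + 1*(-3.6351)^2 = 18.5566


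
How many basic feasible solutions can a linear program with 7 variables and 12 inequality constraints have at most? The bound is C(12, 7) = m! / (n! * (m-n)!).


Each vertex corresponds to some choice of n active constraints out of m, so the number of vertices is at most C(m, n) = m! / (n!(m-n)!).
m = 12, n = 7
Numerator: 12 * 11 * 10 * 9 * 8 * 7 * 6
Denominator: 7! = 5040
C(12, 7) = 792


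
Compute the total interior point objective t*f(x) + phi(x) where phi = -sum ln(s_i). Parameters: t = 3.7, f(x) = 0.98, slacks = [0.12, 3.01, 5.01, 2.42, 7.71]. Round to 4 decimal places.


Step 1: Compute log-barrier.
ln values: [-2.1203, 1.1019, 1.6114, 0.8838, 2.0425]
phi = -(-2.1203 + 1.1019 + 1.6114 + 0.8838 + 2.0425) = -3.5194
Step 2: Compute augmented objective.
t*f(x) = 3.7*0.98 = 3.626
Total = 3.626 - 3.5194 = 0.1066


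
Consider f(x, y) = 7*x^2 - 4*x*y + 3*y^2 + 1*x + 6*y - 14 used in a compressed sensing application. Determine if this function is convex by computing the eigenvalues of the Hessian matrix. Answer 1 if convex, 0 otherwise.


The Hessian of f(x,y) = 7*x^2 - 4*x*y + 3*y^2 + 1*x + 6*y - 14 is:
H = [[14, -4], [-4, 6]]
Trace = 14 + 6 = 20
Determinant = 14*6 - (-4)^2 = 68
Discriminant = (20)^2 - 4*68 = 128.0
Eigenvalues: lambda_1 = 4.3431, lambda_2 = 15.6569
The function is convex.

1
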